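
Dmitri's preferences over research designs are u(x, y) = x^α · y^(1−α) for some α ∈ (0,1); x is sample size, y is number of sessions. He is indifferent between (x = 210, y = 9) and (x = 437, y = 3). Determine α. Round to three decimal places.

Indifference: 210^α · 9^(1−α) = 437^α · 3^(1−α).
Rearrange to (210/437)^α = (3/9)^(1−α) and take logs: α·-0.732826 = (1−α)·-1.098612.
Thus α·(-1.831438) = -1.098612, so α = -1.098612/-1.831438 ≈ 0.600.

α ≈ 0.600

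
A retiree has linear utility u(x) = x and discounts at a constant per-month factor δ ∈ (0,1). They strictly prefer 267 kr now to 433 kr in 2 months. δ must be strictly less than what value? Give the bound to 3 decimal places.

δ < 0.785

The preference means 267 > δ^2·433.
So δ^2 < 267/433 = 0.61663; taking the square root of both positive sides preserves the inequality.
δ < 0.61663^(1/2) = 0.785.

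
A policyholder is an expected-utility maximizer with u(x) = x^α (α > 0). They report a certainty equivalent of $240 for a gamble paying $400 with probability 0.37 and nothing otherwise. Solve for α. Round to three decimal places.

Since u(0) = 0, the lottery's EU is 0.37·400^α.
Indifference: 240^α = 0.37·400^α, so (240/400)^α = 0.37.
α = ln(0.37) / ln(240/400) = -0.994252/-0.510826 ≈ 1.946.

α ≈ 1.946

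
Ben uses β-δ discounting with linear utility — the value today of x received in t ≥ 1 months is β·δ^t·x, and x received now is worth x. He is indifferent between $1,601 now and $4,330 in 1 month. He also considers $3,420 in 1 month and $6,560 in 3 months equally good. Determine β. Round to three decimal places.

From the later pair, β·δ^1·3420 = β·δ^3·6560; dividing through, δ^2 = 3420/6560 = 0.52134, so δ = 0.72204.
The first indifference: 1601 = β·δ·4330, so β = 1601/(δ·4330) = 1601/(0.72204·4330) ≈ 0.512.

β ≈ 0.512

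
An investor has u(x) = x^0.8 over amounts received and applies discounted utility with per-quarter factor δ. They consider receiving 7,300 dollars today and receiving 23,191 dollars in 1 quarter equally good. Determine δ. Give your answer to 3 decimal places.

The payoff in 1 quarter is discounted by δ, so u(7300) = δ·u(23191) and δ = u(7300)/u(23191).
Since u(x) = x^0.8, δ = (7300/23191)^0.8 = 0.31478^0.8 = 0.39665.

δ ≈ 0.397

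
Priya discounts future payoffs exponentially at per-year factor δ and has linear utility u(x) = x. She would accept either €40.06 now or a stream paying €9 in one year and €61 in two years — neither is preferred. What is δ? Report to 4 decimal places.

δ ≈ 0.7400

Equating present values: 40.06 = 9δ + 61δ².
So 61δ² + 9δ − 40.06 = 0.
δ = (−9 + √(9² + 4·61·40.06)) / (2·61) = (−9 + √9855.64) / 122 ≈ 0.7400.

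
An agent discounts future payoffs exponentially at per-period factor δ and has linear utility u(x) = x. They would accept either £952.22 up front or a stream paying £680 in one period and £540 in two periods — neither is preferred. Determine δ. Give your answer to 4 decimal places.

δ ≈ 0.8400

Present value of the stream is 680·δ + 540·δ². Indifference gives 680δ + 540δ² = 952.22.
So 540δ² + 680δ − 952.22 = 0.
δ = (−680 + √(680² + 4·540·952.22)) / (2·540) = (−680 + √2519195.20) / 1080 ≈ 0.8400.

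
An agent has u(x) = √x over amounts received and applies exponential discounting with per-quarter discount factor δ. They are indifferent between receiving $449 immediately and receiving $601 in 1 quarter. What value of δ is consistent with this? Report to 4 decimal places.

The payoff in 1 quarter is discounted by δ, so u(449) = δ·u(601) and δ = u(449)/u(601).
Since u(x) = √x, δ = √(449/601) = 0.86434.

δ ≈ 0.8643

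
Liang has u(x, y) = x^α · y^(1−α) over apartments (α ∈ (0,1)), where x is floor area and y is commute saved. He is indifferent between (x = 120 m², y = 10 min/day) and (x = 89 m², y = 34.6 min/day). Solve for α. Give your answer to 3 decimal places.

α ≈ 0.806

The Cobb–Douglas utilities coincide, so 120^α·10^(1−α) = 89^α·34.6^(1−α).
(120/89)^α = (34.6/10)^(1−α); take logs: α·ln(120/89) = (1−α)·ln(34.6/10), i.e. α·0.298855 = (1−α)·1.241269.
Thus α·(1.540124) = 1.241269, so α = 1.241269/1.540124 ≈ 0.806.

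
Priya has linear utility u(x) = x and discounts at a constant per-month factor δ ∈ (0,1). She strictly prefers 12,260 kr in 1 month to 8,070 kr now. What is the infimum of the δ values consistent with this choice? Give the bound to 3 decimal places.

δ > 0.658

Comparing present values: 8070 < δ·12260.
Dividing through by 12260 gives δ > 0.65824.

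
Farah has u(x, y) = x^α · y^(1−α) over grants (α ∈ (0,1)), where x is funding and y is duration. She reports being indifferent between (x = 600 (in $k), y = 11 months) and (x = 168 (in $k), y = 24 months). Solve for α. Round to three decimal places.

The Cobb–Douglas utilities coincide, so 600^α·11^(1−α) = 168^α·24^(1−α).
Rearrange to (600/168)^α = (24/11)^(1−α) and take logs: α·1.272966 = (1−α)·0.780159.
Thus α·(2.053125) = 0.780159, so α = 0.780159/2.053125 ≈ 0.380.

α ≈ 0.380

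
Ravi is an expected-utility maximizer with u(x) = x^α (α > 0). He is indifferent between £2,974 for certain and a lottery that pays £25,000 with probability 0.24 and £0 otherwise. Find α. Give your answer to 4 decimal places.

α ≈ 0.6703

EU(lottery) = 0.24·25000^α + 0.76·0 = 0.24·25000^α.
Setting u(2974) equal to that: 2974^α = 0.24·25000^α ⇒ (2974/25000)^α = 0.24.
Take logs: α = ln 0.24 / ln(2974/25000) ≈ 0.670332.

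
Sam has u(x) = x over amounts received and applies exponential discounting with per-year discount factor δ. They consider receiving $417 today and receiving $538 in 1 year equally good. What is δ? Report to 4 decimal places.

δ ≈ 0.7751

Indifference means u(417) = δ · u(538), so δ = u(417)/u(538).
With u(x) = x: δ = 417/538 = 0.77509.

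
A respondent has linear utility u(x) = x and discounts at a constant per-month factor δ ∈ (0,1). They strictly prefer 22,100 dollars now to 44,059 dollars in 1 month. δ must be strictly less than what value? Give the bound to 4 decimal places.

δ < 0.5016

Under u(x) = x this choice says 22100 > δ·44059.
Dividing through by 44059 gives δ < 0.50160.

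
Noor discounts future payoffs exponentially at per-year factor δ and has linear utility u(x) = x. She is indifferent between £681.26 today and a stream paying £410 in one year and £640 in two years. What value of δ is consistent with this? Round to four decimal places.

The stream is worth 410δ + 640δ² today, so 410δ + 640δ² = 681.26.
So 640δ² + 410δ − 681.26 = 0.
The positive root is δ = [−410 + √(410² + 4·640·681.26)] / (2·640) = (−410 + 1382.796)/1280 ≈ 0.7600.

δ ≈ 0.7600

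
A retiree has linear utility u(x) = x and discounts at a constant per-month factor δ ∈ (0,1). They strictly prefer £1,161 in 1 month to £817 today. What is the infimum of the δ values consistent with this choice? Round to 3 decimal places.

δ > 0.704

The preference means 817 < δ·1161.
So δ > 817/1161 = 0.70370.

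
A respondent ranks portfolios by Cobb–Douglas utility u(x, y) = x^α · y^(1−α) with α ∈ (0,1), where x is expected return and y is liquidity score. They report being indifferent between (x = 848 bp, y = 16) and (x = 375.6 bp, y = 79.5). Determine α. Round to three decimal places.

Set the two utilities equal: 848^α·16^(1−α) = 375.6^α·79.5^(1−α).
Taking logs: α·ln 848 + (1−α)·ln 16 = α·ln 375.6 + (1−α)·ln 79.5, i.e. α·0.814356 = (1−α)·1.603168.
Thus α·(2.417524) = 1.603168, so α = 1.603168/2.417524 ≈ 0.663.

α ≈ 0.663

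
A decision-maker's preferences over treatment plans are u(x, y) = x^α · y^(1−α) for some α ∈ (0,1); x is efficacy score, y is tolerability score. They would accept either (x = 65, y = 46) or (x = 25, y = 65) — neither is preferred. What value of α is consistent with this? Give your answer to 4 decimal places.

α ≈ 0.2657

Indifference: 65^α · 46^(1−α) = 25^α · 65^(1−α).
Rearrange to (65/25)^α = (65/46)^(1−α) and take logs: α·0.9555114 = (1−α)·0.3457459.
Thus α·(1.3012573) = 0.3457459, so α = 0.3457459/1.3012573 ≈ 0.2657.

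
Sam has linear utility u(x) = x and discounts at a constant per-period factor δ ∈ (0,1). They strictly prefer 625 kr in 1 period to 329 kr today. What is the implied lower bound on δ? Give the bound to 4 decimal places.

Comparing present values: 329 < δ·625.
Dividing through by 625 gives δ > 0.52640.

δ > 0.5264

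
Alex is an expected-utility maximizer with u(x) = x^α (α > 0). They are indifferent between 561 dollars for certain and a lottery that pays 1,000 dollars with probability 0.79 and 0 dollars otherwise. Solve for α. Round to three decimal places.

α ≈ 0.408

EU(lottery) = 0.79·1000^α + 0.21·0 = 0.79·1000^α.
Indifference: 561^α = 0.79·1000^α, so (561/1000)^α = 0.79.
α = ln(0.79) / ln(561/1000) = -0.235722/-0.578034 ≈ 0.408.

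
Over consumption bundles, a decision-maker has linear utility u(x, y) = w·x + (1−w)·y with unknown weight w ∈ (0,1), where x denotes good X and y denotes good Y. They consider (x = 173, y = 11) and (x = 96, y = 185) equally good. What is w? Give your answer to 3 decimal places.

w = 0.693

u(173,11) = u(96,185) means w·173 + (1−w)·11 = w·96 + (1−w)·185.
Rearranging, 77·w − 174·(1−w) = 0.
The marginal rate of substitution is 174/77, so w = 174/(77+174) = 0.693.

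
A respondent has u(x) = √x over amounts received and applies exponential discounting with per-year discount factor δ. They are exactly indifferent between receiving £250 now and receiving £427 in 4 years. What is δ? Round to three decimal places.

δ ≈ 0.935

Indifference means u(250) = δ^4 · u(427), so δ^4 = u(250)/u(427).
Since u(x) = √x, δ^4 = √(250/427) = 0.76517.
Taking the 4th root: δ = 0.76517^(1/4) ≈ 0.935.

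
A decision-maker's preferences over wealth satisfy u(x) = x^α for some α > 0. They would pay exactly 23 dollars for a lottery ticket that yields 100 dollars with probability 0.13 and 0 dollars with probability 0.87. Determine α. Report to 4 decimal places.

α ≈ 1.3882

EU(lottery) = 0.13·100^α + 0.87·0 = 0.13·100^α.
Setting u(23) equal to that: 23^α = 0.13·100^α ⇒ (23/100)^α = 0.13.
α = ln(0.13) / ln(23/100) = -2.0402208/-1.4696760 ≈ 1.3882.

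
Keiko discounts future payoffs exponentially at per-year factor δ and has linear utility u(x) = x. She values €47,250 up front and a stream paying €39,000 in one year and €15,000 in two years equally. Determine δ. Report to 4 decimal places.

δ ≈ 0.9000

Present value of the stream is 39000·δ + 15000·δ². Indifference gives 39000δ + 15000δ² = 47250.
That is, 15000δ² + 39000δ − 47250 = 0, a quadratic in δ.
The positive root is δ = [−39000 + √(39000² + 4·15000·47250)] / (2·15000) = (−39000 + 66000.000)/30000 ≈ 0.9000.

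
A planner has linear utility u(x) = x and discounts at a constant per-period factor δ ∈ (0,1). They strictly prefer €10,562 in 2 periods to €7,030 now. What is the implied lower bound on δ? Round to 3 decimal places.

Under u(x) = x this choice says 7030 < δ^2·10562.
Hence δ^2 > 7030/10562 = 0.66559, and x ↦ x^(1/2) is increasing on (0,∞).
δ > (7030/10562)^(1/2) ≈ 0.816.

δ > 0.816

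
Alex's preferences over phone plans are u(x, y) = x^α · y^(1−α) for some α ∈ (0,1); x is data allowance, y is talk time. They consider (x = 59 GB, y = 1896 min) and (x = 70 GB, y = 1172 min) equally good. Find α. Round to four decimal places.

α ≈ 0.7378

Set the two utilities equal: 59^α·1896^(1−α) = 70^α·1172^(1−α).
(59/70)^α = (1172/1896)^(1−α); take logs: α·ln(59/70) = (1−α)·ln(1172/1896), i.e. α·-0.1709578 = (1−α)·-0.4810347.
So α/(1−α) = (-0.4810347)/(-0.1709578) = 2.8137628, and α = 2.8137628/3.8137628 ≈ 0.7378.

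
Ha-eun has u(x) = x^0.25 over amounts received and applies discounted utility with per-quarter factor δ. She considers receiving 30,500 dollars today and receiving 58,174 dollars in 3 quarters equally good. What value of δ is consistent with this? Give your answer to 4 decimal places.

δ ≈ 0.9476

Indifference means u(30500) = δ^3 · u(58174), so δ^3 = u(30500)/u(58174).
With u(x) = x^0.25: δ^3 = 30500^0.25/58174^0.25 = (30500/58174)^0.25 = 0.85093.
Taking the cube root: δ = 0.85093^(1/3) ≈ 0.9476.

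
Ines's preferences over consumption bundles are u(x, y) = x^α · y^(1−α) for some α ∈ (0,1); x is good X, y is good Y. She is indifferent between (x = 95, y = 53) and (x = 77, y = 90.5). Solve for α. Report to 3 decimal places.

Set the two utilities equal: 95^α·53^(1−α) = 77^α·90.5^(1−α).
Rearrange to (95/77)^α = (90.5/53)^(1−α) and take logs: α·0.210071 = (1−α)·0.535058.
With A = 0.210071 and B = 0.535058: α·A = (1−α)·B, so α = B/(A+B) = 0.535058/0.745129 ≈ 0.718.

α ≈ 0.718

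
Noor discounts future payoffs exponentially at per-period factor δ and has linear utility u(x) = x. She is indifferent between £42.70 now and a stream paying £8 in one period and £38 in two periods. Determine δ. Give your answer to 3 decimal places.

δ ≈ 0.960

The stream is worth 8δ + 38δ² today, so 8δ + 38δ² = 42.70.
That is, 38δ² + 8δ − 42.70 = 0, a quadratic in δ.
δ = (−8 + √(8² + 4·38·42.70)) / (2·38) = (−8 + √6554.40) / 76 ≈ 0.960.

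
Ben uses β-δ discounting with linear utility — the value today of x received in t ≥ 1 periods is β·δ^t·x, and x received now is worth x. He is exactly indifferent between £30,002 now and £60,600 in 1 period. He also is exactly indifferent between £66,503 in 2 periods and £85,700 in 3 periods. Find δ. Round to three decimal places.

Both payoffs in the second observation are in the future, so β drops out: δ^2·66503 = δ^3·85700 ⇒ δ = 66503/85700 = 0.77600.

δ ≈ 0.776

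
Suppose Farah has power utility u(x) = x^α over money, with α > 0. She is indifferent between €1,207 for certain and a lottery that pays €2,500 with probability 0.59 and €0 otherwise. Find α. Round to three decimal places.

α ≈ 0.725

The lottery's expected utility is 0.59·u(2500) + 0.41·u(0) = 0.59·2500^α (since u(0) = 0 for α > 0).
Indifference: 1207^α = 0.59·2500^α, so (1207/2500)^α = 0.59.
Take logs: α = ln 0.59 / ln(1207/2500) ≈ 0.72462.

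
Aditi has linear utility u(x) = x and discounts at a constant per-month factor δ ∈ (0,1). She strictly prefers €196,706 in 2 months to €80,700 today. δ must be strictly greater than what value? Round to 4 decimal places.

The preference means 80700 < δ^2·196706.
Dividing by 196706: δ^2 > 0.41026. Both sides are positive, so the square root keeps the direction.
δ > (80700/196706)^(1/2) ≈ 0.6405.

δ > 0.6405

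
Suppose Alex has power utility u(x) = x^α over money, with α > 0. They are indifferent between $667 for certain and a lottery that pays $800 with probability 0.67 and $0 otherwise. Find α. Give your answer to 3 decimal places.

α ≈ 2.203

Since u(0) = 0, the lottery's EU is 0.67·800^α.
Setting u(667) equal to that: 667^α = 0.67·800^α ⇒ (667/800)^α = 0.67.
Take logs: α = ln 0.67 / ln(667/800) ≈ 2.20258.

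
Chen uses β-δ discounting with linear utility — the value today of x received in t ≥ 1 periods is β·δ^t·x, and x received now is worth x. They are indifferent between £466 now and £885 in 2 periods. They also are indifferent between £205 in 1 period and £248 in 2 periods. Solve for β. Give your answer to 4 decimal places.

β ≈ 0.7706

From the later pair, β·δ^1·205 = β·δ^2·248; dividing through, δ = 205/248 = 0.82661.
Substituting δ into 466 = β·δ^2·885: β = 466/(604.711) ≈ 0.7706.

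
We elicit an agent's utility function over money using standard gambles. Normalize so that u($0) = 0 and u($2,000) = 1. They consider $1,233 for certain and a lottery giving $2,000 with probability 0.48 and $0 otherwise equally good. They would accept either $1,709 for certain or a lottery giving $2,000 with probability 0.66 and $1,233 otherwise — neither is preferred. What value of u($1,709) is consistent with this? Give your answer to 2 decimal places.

0.82

First, u($1,233) = 0.48·u($2,000) + 0.52·u($0) = 0.48.
Chaining: u($1,709) = 0.66·1.00 + 0.34·0.48 = 0.8232.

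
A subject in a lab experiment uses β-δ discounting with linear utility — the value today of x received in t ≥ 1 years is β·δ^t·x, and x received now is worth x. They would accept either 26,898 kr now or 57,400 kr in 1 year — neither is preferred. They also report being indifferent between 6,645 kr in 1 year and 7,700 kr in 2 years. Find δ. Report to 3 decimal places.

The second indifference involves only future payoffs, so β cancels: β·δ^1·6645 = β·δ^2·7700, giving δ = 6645/7700 = 0.86299.

δ ≈ 0.863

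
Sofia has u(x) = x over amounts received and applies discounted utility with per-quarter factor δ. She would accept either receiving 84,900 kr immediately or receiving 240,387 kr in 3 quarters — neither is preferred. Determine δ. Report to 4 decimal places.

Equating discounted utilities: u(84900) = δ^3·u(240387) ⇒ δ^3 = u(84900)/u(240387).
With u(x) = x: δ^3 = 84900/240387 = 0.35318.
Hence δ = (0.35318)^(1/3) = 0.706858.

δ ≈ 0.7069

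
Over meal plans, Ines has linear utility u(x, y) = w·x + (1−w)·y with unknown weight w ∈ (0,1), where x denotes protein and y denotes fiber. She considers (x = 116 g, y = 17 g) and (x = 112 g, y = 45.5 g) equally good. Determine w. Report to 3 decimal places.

Equating utilities: w·116 + (1−w)·17 = w·112 + (1−w)·45.5.
w·(116−112) = (1−w)·(45.5−17), i.e. w·4 = (1−w)·28.5.
So w/(1−w) = 28.5/4 = 7.1250, giving w = 28.5/(4+28.5) = 0.877.

w = 0.877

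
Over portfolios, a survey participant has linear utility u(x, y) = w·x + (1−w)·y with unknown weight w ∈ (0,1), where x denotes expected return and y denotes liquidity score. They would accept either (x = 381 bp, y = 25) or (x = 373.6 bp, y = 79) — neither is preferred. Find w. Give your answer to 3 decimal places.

Equating utilities: w·381 + (1−w)·25 = w·373.6 + (1−w)·79.
Rearranging, 7.4·w − 54·(1−w) = 0.
Hence w = 54/(7.4+54) = 54/61.4 = 0.879.

w = 0.879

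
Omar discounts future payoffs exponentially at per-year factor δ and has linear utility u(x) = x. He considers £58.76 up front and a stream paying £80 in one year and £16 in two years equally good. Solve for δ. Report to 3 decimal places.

δ ≈ 0.650

Equating present values: 58.76 = 80δ + 16δ².
Rearranged: 16δ² + 80δ − 58.76 = 0.
By the quadratic formula (taking the positive root), δ = (−80 + √10160.64) / 32 ≈ 0.650.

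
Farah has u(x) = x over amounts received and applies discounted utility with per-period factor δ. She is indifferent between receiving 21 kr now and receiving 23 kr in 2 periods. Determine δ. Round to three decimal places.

Equating discounted utilities: u(21) = δ^2·u(23) ⇒ δ^2 = u(21)/u(23).
With u(x) = x: δ^2 = 21/23 = 0.91304.
Hence δ = (0.91304)^(1/2) = 0.95553.

δ ≈ 0.956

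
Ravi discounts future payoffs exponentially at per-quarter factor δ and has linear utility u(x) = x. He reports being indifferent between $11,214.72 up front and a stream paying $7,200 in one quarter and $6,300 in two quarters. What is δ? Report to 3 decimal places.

δ ≈ 0.880

The stream is worth 7200δ + 6300δ² today, so 7200δ + 6300δ² = 11214.72.
That is, 6300δ² + 7200δ − 11214.72 = 0, a quadratic in δ.
δ = (−7200 + √(7200² + 4·6300·11214.72)) / (2·6300) = (−7200 + √334450944.00) / 12600 ≈ 0.880.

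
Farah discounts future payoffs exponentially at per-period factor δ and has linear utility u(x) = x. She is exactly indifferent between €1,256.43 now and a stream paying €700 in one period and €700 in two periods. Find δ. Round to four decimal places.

Equating present values: 1256.43 = 700δ + 700δ².
That is, 700δ² + 700δ − 1256.43 = 0, a quadratic in δ.
δ = (−700 + √(700² + 4·700·1256.43)) / (2·700) = (−700 + √4008004.00) / 1400 ≈ 0.9300.

δ ≈ 0.9300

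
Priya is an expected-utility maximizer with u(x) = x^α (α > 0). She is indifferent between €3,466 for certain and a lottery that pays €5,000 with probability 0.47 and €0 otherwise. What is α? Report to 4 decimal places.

EU(lottery) = 0.47·5000^α + 0.53·0 = 0.47·5000^α.
Indifference: 3466^α = 0.47·5000^α, so (3466/5000)^α = 0.47.
α = ln(0.47) / ln(3466/5000) = -0.7550226/-0.3664367 ≈ 2.0604.

α ≈ 2.0604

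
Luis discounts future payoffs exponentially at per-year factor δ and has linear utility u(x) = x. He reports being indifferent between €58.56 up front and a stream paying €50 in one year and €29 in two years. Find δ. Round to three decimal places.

δ ≈ 0.800

The stream is worth 50δ + 29δ² today, so 50δ + 29δ² = 58.56.
Rearranged: 29δ² + 50δ − 58.56 = 0.
δ = (−50 + √(50² + 4·29·58.56)) / (2·29) = (−50 + √9292.96) / 58 ≈ 0.800.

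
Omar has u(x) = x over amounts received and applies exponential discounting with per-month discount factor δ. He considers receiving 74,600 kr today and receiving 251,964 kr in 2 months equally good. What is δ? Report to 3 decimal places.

δ ≈ 0.544

Equating discounted utilities: u(74600) = δ^2·u(251964) ⇒ δ^2 = u(74600)/u(251964).
With u(x) = x: δ^2 = 74600/251964 = 0.29607.
Hence δ = (0.29607)^(1/2) = 0.54413.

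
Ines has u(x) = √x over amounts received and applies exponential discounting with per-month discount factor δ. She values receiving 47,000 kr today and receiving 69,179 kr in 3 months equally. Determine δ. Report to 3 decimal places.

The payoff in 3 months is discounted by δ^3, so u(47000) = δ^3·u(69179) and δ^3 = u(47000)/u(69179).
With u(x) = √x: δ^3 = √47000/√69179 = √(47000/69179) = 0.82426.
Taking the cube root: δ = 0.82426^(1/3) ≈ 0.938.

δ ≈ 0.938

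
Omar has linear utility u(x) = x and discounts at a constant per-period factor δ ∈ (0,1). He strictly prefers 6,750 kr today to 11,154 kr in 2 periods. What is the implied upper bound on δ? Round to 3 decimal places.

The preference means 6750 > δ^2·11154.
Dividing by 11154: δ^2 < 0.60516. Both sides are positive, so the square root keeps the direction.
δ < 0.60516^(1/2) = 0.778.

δ < 0.778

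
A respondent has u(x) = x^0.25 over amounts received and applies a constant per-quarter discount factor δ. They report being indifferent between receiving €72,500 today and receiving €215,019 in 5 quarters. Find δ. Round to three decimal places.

The payoff in 5 quarters is discounted by δ^5, so u(72500) = δ^5·u(215019) and δ^5 = u(72500)/u(215019).
With u(x) = x^0.25: δ^5 = 72500^0.25/215019^0.25 = (72500/215019)^0.25 = 0.76202.
Hence δ = (0.76202)^(1/5) = 0.94709.

δ ≈ 0.947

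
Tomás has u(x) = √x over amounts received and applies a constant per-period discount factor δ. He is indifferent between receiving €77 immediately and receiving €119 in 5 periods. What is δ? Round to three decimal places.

δ ≈ 0.957

Equating discounted utilities: u(77) = δ^5·u(119) ⇒ δ^5 = u(77)/u(119).
With u(x) = √x: δ^5 = √77/√119 = √(77/119) = 0.80440.
Taking the 5th root: δ = 0.80440^(1/5) ≈ 0.957.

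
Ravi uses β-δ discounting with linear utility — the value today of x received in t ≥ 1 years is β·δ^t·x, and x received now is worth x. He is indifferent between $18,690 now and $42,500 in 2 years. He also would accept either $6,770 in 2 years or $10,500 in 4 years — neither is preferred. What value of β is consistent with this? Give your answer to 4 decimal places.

From the later pair, β·δ^2·6770 = β·δ^4·10500; dividing through, δ^2 = 6770/10500 = 0.64476, so δ = 0.80297.
Now use the now-vs-future pair: 18690 = β·δ^2·42500 gives β = 18690/(0.64476·42500) ≈ 0.6821.

β ≈ 0.6821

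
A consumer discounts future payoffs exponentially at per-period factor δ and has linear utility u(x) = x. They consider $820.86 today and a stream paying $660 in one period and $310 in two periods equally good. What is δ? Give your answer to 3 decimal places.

The stream is worth 660δ + 310δ² today, so 660δ + 310δ² = 820.86.
That is, 310δ² + 660δ − 820.86 = 0, a quadratic in δ.
δ = (−660 + √(660² + 4·310·820.86)) / (2·310) = (−660 + √1453466.40) / 620 ≈ 0.880.

δ ≈ 0.880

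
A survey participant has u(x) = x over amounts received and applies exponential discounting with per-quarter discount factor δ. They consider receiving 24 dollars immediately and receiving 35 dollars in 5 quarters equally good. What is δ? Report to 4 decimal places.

δ ≈ 0.9273

Indifference means u(24) = δ^5 · u(35), so δ^5 = u(24)/u(35).
With u(x) = x: δ^5 = 24/35 = 0.68571.
Taking the 5th root: δ = 0.68571^(1/5) ≈ 0.9273.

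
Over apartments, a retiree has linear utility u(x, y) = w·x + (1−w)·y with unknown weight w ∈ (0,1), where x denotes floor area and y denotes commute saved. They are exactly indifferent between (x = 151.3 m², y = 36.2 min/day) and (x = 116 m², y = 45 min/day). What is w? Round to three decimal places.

w = 0.200

Indifference: w·151.3 + (1−w)·36.2 = w·116 + (1−w)·45.
Rearranging, 35.3·w − 8.8·(1−w) = 0.
Hence w = 8.8/(35.3+8.8) = 8.8/44.1 = 0.200.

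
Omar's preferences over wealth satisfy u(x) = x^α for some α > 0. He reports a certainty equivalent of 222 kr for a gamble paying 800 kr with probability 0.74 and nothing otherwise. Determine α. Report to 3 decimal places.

α ≈ 0.235

EU(lottery) = 0.74·800^α + 0.26·0 = 0.74·800^α.
Setting u(222) equal to that: 222^α = 0.74·800^α ⇒ (222/800)^α = 0.74.
Take logs: α = ln 0.74 / ln(222/800) ≈ 0.23488.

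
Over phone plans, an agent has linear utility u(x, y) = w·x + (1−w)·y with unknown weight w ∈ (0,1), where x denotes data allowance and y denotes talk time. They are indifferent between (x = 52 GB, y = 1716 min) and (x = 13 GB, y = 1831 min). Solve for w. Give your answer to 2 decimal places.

w = 0.75

Equating utilities: w·52 + (1−w)·1716 = w·13 + (1−w)·1831.
Collecting terms: w·39 = (1−w)·115.
The marginal rate of substitution is 115/39, so w = 115/(39+115) = 0.75.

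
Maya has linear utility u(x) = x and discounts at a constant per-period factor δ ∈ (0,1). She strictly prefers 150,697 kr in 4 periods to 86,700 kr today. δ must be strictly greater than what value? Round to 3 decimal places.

δ > 0.871

Under u(x) = x this choice says 86700 < δ^4·150697.
Hence δ^4 > 86700/150697 = 0.57533, and x ↦ x^(1/4) is increasing on (0,∞).
δ > 0.57533^(1/4) = 0.871.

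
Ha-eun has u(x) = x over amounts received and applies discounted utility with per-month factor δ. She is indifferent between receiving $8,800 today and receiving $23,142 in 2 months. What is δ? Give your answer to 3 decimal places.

δ ≈ 0.617

Indifference means u(8800) = δ^2 · u(23142), so δ^2 = u(8800)/u(23142).
With u(x) = x: δ^2 = 8800/23142 = 0.38026.
So δ = 0.38026^(1/2) ≈ 0.617.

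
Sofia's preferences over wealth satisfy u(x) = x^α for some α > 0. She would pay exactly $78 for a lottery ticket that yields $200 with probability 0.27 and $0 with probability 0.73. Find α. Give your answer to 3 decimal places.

α ≈ 1.391

Since u(0) = 0, the lottery's EU is 0.27·200^α.
Setting u(78) equal to that: 78^α = 0.27·200^α ⇒ (78/200)^α = 0.27.
α = ln(0.27) / ln(78/200) = -1.309333/-0.941609 ≈ 1.391.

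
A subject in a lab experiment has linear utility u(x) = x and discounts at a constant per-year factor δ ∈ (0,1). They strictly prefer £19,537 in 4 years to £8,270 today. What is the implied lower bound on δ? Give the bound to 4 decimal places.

Under u(x) = x this choice says 8270 < δ^4·19537.
Dividing by 19537: δ^4 > 0.42330. Both sides are positive, so the 4th root keeps the direction.
δ > 0.42330^(1/4) = 0.8066.

δ > 0.8066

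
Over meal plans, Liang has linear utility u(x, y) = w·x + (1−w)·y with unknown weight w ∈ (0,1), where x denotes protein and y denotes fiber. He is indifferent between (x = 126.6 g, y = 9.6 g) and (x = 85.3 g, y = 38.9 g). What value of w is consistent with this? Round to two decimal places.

w = 0.42

Indifference: w·126.6 + (1−w)·9.6 = w·85.3 + (1−w)·38.9.
w·(126.6−85.3) = (1−w)·(38.9−9.6), i.e. w·41.3 = (1−w)·29.3.
So w/(1−w) = 29.3/41.3 = 0.7094, giving w = 29.3/(41.3+29.3) = 0.42.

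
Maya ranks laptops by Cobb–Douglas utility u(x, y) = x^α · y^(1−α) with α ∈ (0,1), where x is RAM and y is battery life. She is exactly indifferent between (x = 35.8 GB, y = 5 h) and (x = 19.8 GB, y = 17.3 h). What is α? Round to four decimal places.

The Cobb–Douglas utilities coincide, so 35.8^α·5^(1−α) = 19.8^α·17.3^(1−α).
Rearrange to (35.8/19.8)^α = (17.3/5)^(1−α) and take logs: α·0.5922660 = (1−α)·1.2412686.
Thus α·(1.8335346) = 1.2412686, so α = 1.2412686/1.8335346 ≈ 0.6770.

α ≈ 0.6770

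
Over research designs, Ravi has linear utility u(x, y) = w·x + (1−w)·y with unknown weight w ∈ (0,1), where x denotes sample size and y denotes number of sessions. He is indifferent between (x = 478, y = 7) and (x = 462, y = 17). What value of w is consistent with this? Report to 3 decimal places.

w = 0.385

Equating utilities: w·478 + (1−w)·7 = w·462 + (1−w)·17.
Rearranging, 16·w − 10·(1−w) = 0.
Hence w = 10/(16+10) = 10/26 = 0.385.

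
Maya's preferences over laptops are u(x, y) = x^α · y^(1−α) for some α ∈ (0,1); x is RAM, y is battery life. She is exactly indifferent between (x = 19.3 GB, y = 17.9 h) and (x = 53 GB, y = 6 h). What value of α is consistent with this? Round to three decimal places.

α ≈ 0.520

Set the two utilities equal: 19.3^α·17.9^(1−α) = 53^α·6^(1−α).
(19.3/53)^α = (6/17.9)^(1−α); take logs: α·ln(19.3/53) = (1−α)·ln(6/17.9), i.e. α·-1.010187 = (1−α)·-1.093041.
With A = -1.010187 and B = -1.093041: α·A = (1−α)·B, so α = B/(A+B) = -1.093041/-2.103228 ≈ 0.520.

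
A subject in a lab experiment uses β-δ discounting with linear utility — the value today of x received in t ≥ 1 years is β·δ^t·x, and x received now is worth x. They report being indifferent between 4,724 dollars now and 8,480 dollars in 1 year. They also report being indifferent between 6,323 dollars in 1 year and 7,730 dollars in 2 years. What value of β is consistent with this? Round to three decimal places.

Both payoffs in the second observation are in the future, so β drops out: δ^1·6323 = δ^2·7730 ⇒ δ = 6323/7730 = 0.81798.
Now use the now-vs-future pair: 4724 = β·δ·8480 gives β = 4724/(0.81798·8480) ≈ 0.681.

β ≈ 0.681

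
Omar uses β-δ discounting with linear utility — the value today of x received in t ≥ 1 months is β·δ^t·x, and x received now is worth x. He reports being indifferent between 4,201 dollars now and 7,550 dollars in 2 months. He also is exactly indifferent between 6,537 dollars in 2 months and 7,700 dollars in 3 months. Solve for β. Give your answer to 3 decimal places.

β ≈ 0.772

From the later pair, β·δ^2·6537 = β·δ^3·7700; dividing through, δ = 6537/7700 = 0.84896.
Now use the now-vs-future pair: 4201 = β·δ^2·7550 gives β = 4201/(0.72073·7550) ≈ 0.772.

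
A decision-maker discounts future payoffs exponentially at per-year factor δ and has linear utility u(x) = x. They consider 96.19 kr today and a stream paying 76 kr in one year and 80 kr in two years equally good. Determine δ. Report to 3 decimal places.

Present value of the stream is 76·δ + 80·δ². Indifference gives 76δ + 80δ² = 96.19.
That is, 80δ² + 76δ − 96.19 = 0, a quadratic in δ.
The positive root is δ = [−76 + √(76² + 4·80·96.19)] / (2·80) = (−76 + 191.198)/160 ≈ 0.720.

δ ≈ 0.720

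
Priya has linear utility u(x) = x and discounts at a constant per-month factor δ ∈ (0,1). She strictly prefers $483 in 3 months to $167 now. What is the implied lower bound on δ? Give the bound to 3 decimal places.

Under u(x) = x this choice says 167 < δ^3·483.
Dividing by 483: δ^3 > 0.34576. Both sides are positive, so the cube root keeps the direction.
δ > 0.34576^(1/3) = 0.702.

δ > 0.702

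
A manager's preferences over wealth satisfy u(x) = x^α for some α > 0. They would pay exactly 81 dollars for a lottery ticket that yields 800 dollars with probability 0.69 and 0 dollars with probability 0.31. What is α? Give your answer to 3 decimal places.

Since u(0) = 0, the lottery's EU is 0.69·800^α.
Setting u(81) equal to that: 81^α = 0.69·800^α ⇒ (81/800)^α = 0.69.
Taking logs: α·ln(81/800) = ln(0.69), so α = -0.371064 / -2.290163 ≈ 0.162.

α ≈ 0.162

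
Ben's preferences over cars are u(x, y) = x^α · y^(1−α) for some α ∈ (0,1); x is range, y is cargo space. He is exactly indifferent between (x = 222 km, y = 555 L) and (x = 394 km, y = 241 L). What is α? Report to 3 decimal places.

Set the two utilities equal: 222^α·555^(1−α) = 394^α·241^(1−α).
(222/394)^α = (241/555)^(1−α); take logs: α·ln(222/394) = (1−α)·ln(241/555), i.e. α·-0.573674 = (1−α)·-0.834171.
Thus α·(-1.407845) = -0.834171, so α = -0.834171/-1.407845 ≈ 0.593.

α ≈ 0.593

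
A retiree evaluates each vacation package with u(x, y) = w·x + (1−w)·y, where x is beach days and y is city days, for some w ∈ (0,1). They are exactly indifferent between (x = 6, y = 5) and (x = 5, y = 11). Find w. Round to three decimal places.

Equating utilities: w·6 + (1−w)·5 = w·5 + (1−w)·11.
Rearranging, 1·w − 6·(1−w) = 0.
So w/(1−w) = 6/1 = 6.0000, giving w = 6/(1+6) = 0.857.

w = 0.857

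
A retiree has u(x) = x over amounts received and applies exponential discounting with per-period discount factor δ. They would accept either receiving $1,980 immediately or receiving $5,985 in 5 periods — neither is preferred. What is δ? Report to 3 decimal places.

δ ≈ 0.802

The payoff in 5 periods is discounted by δ^5, so u(1980) = δ^5·u(5985) and δ^5 = u(1980)/u(5985).
With u(x) = x: δ^5 = 1980/5985 = 0.33083.
So δ = 0.33083^(1/5) ≈ 0.802.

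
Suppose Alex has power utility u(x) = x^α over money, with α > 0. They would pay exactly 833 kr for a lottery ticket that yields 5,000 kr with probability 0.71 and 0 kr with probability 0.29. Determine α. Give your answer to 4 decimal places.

α ≈ 0.1911

EU(lottery) = 0.71·5000^α + 0.29·0 = 0.71·5000^α.
Setting u(833) equal to that: 833^α = 0.71·5000^α ⇒ (833/5000)^α = 0.71.
Taking logs: α·ln(833/5000) = ln(0.71), so α = -0.3424903 / -1.7921595 ≈ 0.1911.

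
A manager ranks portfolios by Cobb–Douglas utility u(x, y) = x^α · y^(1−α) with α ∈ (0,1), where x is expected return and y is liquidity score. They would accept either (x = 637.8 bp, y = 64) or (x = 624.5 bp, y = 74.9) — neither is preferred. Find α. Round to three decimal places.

α ≈ 0.882

The Cobb–Douglas utilities coincide, so 637.8^α·64^(1−α) = 624.5^α·74.9^(1−α).
(637.8/624.5)^α = (74.9/64)^(1−α); take logs: α·ln(637.8/624.5) = (1−α)·ln(74.9/64), i.e. α·0.021073 = (1−α)·0.157271.
With A = 0.021073 and B = 0.157271: α·A = (1−α)·B, so α = B/(A+B) = 0.157271/0.178344 ≈ 0.882.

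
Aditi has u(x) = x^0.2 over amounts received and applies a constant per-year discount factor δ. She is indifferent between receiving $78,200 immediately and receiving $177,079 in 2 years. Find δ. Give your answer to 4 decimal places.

Equating discounted utilities: u(78200) = δ^2·u(177079) ⇒ δ^2 = u(78200)/u(177079).
Since u(x) = x^0.2, δ^2 = (78200/177079)^0.2 = 0.44161^0.2 = 0.84920.
So δ = 0.84920^(1/2) ≈ 0.9215.

δ ≈ 0.9215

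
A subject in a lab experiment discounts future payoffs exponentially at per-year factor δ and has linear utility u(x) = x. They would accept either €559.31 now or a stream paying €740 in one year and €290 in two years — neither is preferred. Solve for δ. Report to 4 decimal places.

δ ≈ 0.6100

Equating present values: 559.31 = 740δ + 290δ².
That is, 290δ² + 740δ − 559.31 = 0, a quadratic in δ.
δ = (−740 + √(740² + 4·290·559.31)) / (2·290) = (−740 + √1196399.60) / 580 ≈ 0.6100.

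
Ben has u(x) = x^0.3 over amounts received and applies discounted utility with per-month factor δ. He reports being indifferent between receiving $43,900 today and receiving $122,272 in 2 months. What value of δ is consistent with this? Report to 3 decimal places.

The payoff in 2 months is discounted by δ^2, so u(43900) = δ^2·u(122272) and δ^2 = u(43900)/u(122272).
Since u(x) = x^0.3, δ^2 = (43900/122272)^0.3 = 0.35904^0.3 = 0.73543.
Hence δ = (0.73543)^(1/2) = 0.85757.

δ ≈ 0.858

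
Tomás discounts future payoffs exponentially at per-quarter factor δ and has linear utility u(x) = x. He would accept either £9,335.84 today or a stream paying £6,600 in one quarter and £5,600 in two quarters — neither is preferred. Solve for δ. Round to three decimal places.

δ ≈ 0.830

Present value of the stream is 6600·δ + 5600·δ². Indifference gives 6600δ + 5600δ² = 9335.84.
That is, 5600δ² + 6600δ − 9335.84 = 0, a quadratic in δ.
δ = (−6600 + √(6600² + 4·5600·9335.84)) / (2·5600) = (−6600 + √252682816.00) / 11200 ≈ 0.830.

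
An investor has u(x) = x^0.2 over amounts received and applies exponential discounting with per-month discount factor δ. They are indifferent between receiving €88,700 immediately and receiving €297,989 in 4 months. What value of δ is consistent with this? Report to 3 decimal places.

δ ≈ 0.941

Equating discounted utilities: u(88700) = δ^4·u(297989) ⇒ δ^4 = u(88700)/u(297989).
With u(x) = x^0.2: δ^4 = 88700^0.2/297989^0.2 = (88700/297989)^0.2 = 0.78477.
Hence δ = (0.78477)^(1/4) = 0.94121.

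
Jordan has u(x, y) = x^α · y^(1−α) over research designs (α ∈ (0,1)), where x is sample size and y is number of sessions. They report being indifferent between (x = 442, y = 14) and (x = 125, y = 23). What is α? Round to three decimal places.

Set the two utilities equal: 442^α·14^(1−α) = 125^α·23^(1−α).
Taking logs: α·ln 442 + (1−α)·ln 14 = α·ln 125 + (1−α)·ln 23, i.e. α·1.262996 = (1−α)·0.496437.
With A = 1.262996 and B = 0.496437: α·A = (1−α)·B, so α = B/(A+B) = 0.496437/1.759433 ≈ 0.282.

α ≈ 0.282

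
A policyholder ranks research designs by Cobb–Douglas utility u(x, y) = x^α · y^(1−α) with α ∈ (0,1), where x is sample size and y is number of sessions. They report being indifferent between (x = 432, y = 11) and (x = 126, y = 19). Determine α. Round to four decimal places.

The Cobb–Douglas utilities coincide, so 432^α·11^(1−α) = 126^α·19^(1−α).
(432/126)^α = (19/11)^(1−α); take logs: α·ln(432/126) = (1−α)·ln(19/11), i.e. α·1.2321437 = (1−α)·0.5465437.
With A = 1.2321437 and B = 0.5465437: α·A = (1−α)·B, so α = B/(A+B) = 0.5465437/1.7786874 ≈ 0.3073.

α ≈ 0.3073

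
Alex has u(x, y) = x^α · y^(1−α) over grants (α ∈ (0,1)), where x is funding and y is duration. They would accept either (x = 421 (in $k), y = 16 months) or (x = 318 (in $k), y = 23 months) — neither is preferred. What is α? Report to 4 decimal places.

α ≈ 0.5640

Indifference: 421^α · 16^(1−α) = 318^α · 23^(1−α).
Rearrange to (421/318)^α = (23/16)^(1−α) and take logs: α·0.2805815 = (1−α)·0.3629055.
Thus α·(0.6434870) = 0.3629055, so α = 0.3629055/0.6434870 ≈ 0.5640.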